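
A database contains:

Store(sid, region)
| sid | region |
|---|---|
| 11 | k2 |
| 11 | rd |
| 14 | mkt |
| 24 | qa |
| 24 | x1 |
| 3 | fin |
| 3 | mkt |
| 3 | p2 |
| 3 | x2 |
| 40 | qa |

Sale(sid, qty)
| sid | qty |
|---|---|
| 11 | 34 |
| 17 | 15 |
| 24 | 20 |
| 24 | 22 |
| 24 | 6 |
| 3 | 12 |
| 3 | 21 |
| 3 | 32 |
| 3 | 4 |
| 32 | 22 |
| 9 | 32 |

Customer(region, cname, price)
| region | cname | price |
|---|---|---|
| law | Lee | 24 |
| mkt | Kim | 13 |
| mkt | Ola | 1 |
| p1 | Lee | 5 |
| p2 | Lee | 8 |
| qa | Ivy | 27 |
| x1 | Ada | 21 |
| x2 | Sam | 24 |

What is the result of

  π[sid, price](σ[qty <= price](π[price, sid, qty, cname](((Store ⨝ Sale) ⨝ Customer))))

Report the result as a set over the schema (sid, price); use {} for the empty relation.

Natural join on sid: {(11, k2, 34), (11, rd, 34), (24, qa, 20), (24, qa, 22), (24, qa, 6), (24, x1, 20), (24, x1, 22), (24, x1, 6), (3, fin, 12), (3, fin, 21), (3, fin, 32), (3, fin, 4), (3, mkt, 12), (3, mkt, 21), (3, mkt, 32), (3, mkt, 4), (3, p2, 12), (3, p2, 21), (3, p2, 32), (3, p2, 4), (3, x2, 12), (3, x2, 21), (3, x2, 32), (3, x2, 4)}
Natural join on region: {(24, qa, 20, Ivy, 27), (24, qa, 22, Ivy, 27), (24, qa, 6, Ivy, 27), (24, x1, 20, Ada, 21), (24, x1, 22, Ada, 21), (24, x1, 6, Ada, 21), (3, mkt, 12, Kim, 13), (3, mkt, 12, Ola, 1), (3, mkt, 21, Kim, 13), (3, mkt, 21, Ola, 1), (3, mkt, 32, Kim, 13), (3, mkt, 32, Ola, 1), (3, mkt, 4, Kim, 13), (3, mkt, 4, Ola, 1), (3, p2, 12, Lee, 8), (3, p2, 21, Lee, 8), (3, p2, 32, Lee, 8), (3, p2, 4, Lee, 8), (3, x2, 12, Sam, 24), (3, x2, 21, Sam, 24), (3, x2, 32, Sam, 24), (3, x2, 4, Sam, 24)}
Projecting to price, sid, qty, cname: {(1, 3, 12, Ola), (1, 3, 21, Ola), (1, 3, 32, Ola), (1, 3, 4, Ola), (13, 3, 12, Kim), (13, 3, 21, Kim), (13, 3, 32, Kim), (13, 3, 4, Kim), (21, 24, 20, Ada), (21, 24, 22, Ada), (21, 24, 6, Ada), (24, 3, 12, Sam), (24, 3, 21, Sam), (24, 3, 32, Sam), (24, 3, 4, Sam), (27, 24, 20, Ivy), (27, 24, 22, Ivy), (27, 24, 6, Ivy), (8, 3, 12, Lee), (8, 3, 21, Lee), (8, 3, 32, Lee), (8, 3, 4, Lee)}
Filtering on qty <= price leaves {(13, 3, 12, Kim), (13, 3, 4, Kim), (21, 24, 20, Ada), (21, 24, 6, Ada), (24, 3, 12, Sam), (24, 3, 21, Sam), (24, 3, 4, Sam), (27, 24, 20, Ivy), (27, 24, 22, Ivy), (27, 24, 6, Ivy), (8, 3, 4, Lee)}.
Projecting to sid, price (6 duplicate(s) eliminated): {(24, 21), (24, 27), (3, 13), (3, 24), (3, 8)}

{(24, 21), (24, 27), (3, 13), (3, 24), (3, 8)}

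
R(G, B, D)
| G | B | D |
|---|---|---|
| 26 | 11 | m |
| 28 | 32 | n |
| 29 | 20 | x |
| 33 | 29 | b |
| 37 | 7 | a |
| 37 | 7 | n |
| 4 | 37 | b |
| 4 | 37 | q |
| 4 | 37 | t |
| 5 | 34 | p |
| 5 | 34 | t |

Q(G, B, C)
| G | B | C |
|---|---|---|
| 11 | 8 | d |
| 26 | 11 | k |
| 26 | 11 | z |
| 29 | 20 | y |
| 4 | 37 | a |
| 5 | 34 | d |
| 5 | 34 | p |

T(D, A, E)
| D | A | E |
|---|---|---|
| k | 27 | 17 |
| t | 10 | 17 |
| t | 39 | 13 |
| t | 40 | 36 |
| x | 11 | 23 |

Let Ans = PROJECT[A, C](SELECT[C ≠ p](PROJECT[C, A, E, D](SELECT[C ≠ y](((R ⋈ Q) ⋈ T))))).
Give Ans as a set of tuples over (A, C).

Natural join on G, B: {(26, 11, m, k), (26, 11, m, z), (29, 20, x, y), (4, 37, b, a), (4, 37, q, a), (4, 37, t, a), (5, 34, p, d), (5, 34, p, p), (5, 34, t, d), (5, 34, t, p)}
Natural join on D: {(29, 20, x, y, 11, 23), (4, 37, t, a, 10, 17), (4, 37, t, a, 39, 13), (4, 37, t, a, 40, 36), (5, 34, t, d, 10, 17), (5, 34, t, d, 39, 13), (5, 34, t, d, 40, 36), (5, 34, t, p, 10, 17), (5, 34, t, p, 39, 13), (5, 34, t, p, 40, 36)}
Apply σ_{C ≠ y}; surviving tuples: {(4, 37, t, a, 10, 17), (4, 37, t, a, 39, 13), (4, 37, t, a, 40, 36), (5, 34, t, d, 10, 17), (5, 34, t, d, 39, 13), (5, 34, t, d, 40, 36), (5, 34, t, p, 10, 17), (5, 34, t, p, 39, 13), (5, 34, t, p, 40, 36)}
π[C, A, E, D]: project onto (C, A, E, D) → {(a, 10, 17, t), (a, 39, 13, t), (a, 40, 36, t), (d, 10, 17, t), (d, 39, 13, t), (d, 40, 36, t), (p, 10, 17, t), (p, 39, 13, t), (p, 40, 36, t)}
Apply σ_{C ≠ p}; surviving tuples: {(a, 10, 17, t), (a, 39, 13, t), (a, 40, 36, t), (d, 10, 17, t), (d, 39, 13, t), (d, 40, 36, t)}
π[A, C]: project onto (A, C) → {(10, a), (10, d), (39, a), (39, d), (40, a), (40, d)}

{(10, a), (10, d), (39, a), (39, d), (40, a), (40, d)}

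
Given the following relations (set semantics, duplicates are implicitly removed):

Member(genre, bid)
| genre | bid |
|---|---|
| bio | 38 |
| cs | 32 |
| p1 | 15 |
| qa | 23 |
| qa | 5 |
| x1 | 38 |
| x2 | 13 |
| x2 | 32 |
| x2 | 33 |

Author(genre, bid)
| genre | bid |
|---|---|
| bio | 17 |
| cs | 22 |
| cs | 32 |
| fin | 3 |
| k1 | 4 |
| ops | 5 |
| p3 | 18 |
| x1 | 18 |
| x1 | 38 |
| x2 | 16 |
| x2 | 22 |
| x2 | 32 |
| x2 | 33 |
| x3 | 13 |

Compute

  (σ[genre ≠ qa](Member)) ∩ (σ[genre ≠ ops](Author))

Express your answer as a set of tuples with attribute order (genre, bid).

{(cs, 32), (x1, 38), (x2, 32), (x2, 33)}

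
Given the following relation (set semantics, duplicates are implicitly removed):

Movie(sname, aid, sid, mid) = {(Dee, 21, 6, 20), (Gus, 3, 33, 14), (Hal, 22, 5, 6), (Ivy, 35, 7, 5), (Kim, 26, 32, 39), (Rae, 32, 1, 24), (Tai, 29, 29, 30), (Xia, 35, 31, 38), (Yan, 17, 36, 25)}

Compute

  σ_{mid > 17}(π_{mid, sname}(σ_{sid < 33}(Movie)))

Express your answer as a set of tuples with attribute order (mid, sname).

Apply σ_{sid < 33}; surviving tuples: {(Dee, 21, 6, 20), (Hal, 22, 5, 6), (Ivy, 35, 7, 5), (Kim, 26, 32, 39), (Rae, 32, 1, 24), (Tai, 29, 29, 30), (Xia, 35, 31, 38)}
Keep only column(s) mid, sname: {(20, Dee), (24, Rae), (30, Tai), (38, Xia), (39, Kim), (5, Ivy), (6, Hal)}
Apply σ_{mid > 17}; surviving tuples: {(20, Dee), (24, Rae), (30, Tai), (38, Xia), (39, Kim)}

{(20, Dee), (24, Rae), (30, Tai), (38, Xia), (39, Kim)}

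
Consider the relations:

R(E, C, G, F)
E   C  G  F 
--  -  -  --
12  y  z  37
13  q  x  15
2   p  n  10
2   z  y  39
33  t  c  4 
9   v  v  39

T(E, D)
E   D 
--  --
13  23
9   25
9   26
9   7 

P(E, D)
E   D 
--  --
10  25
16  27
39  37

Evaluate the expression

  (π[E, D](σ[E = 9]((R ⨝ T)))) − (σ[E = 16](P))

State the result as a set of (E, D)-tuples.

R ⋈ T (natural join on E): {(13, q, x, 15, 23), (9, v, v, 39, 25), (9, v, v, 39, 26), (9, v, v, 39, 7)}
Filtering on E = 9 leaves {(9, v, v, 39, 25), (9, v, v, 39, 26), (9, v, v, 39, 7)}.
π_{E, D} gives {(9, 25), (9, 26), (9, 7)}.
Filtering on E = 16 leaves {(16, 27)}.
Set difference of the two operands is {(9, 25), (9, 26), (9, 7)}.

{(9, 25), (9, 26), (9, 7)}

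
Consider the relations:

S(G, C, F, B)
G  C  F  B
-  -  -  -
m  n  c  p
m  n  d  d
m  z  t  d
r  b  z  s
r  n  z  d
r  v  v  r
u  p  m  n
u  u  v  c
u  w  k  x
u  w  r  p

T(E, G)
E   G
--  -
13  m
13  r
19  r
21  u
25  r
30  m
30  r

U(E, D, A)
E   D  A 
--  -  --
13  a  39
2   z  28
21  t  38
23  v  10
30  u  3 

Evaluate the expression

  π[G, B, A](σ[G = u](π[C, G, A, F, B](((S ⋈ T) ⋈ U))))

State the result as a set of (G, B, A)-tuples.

{(u, c, 38), (u, n, 38), (u, p, 38), (u, x, 38)}

Natural join on G: {(m, n, c, p, 13), (m, n, c, p, 30), (m, n, d, d, 13), (m, n, d, d, 30), (m, z, t, d, 13), (m, z, t, d, 30), (r, b, z, s, 13), (r, b, z, s, 19), (r, b, z, s, 25), (r, b, z, s, 30), (r, n, z, d, 13), (r, n, z, d, 19), (r, n, z, d, 25), (r, n, z, d, 30), (r, v, v, r, 13), (r, v, v, r, 19), (r, v, v, r, 25), (r, v, v, r, 30), (u, p, m, n, 21), (u, u, v, c, 21), (u, w, k, x, 21), (u, w, r, p, 21)}
Natural join on E: {(m, n, c, p, 13, a, 39), (m, n, c, p, 30, u, 3), (m, n, d, d, 13, a, 39), (m, n, d, d, 30, u, 3), (m, z, t, d, 13, a, 39), (m, z, t, d, 30, u, 3), (r, b, z, s, 13, a, 39), (r, b, z, s, 30, u, 3), (r, n, z, d, 13, a, 39), (r, n, z, d, 30, u, 3), (r, v, v, r, 13, a, 39), (r, v, v, r, 30, u, 3), (u, p, m, n, 21, t, 38), (u, u, v, c, 21, t, 38), (u, w, k, x, 21, t, 38), (u, w, r, p, 21, t, 38)}
π_{C, G, A, F, B} gives {(b, r, 3, z, s), (b, r, 39, z, s), (n, m, 3, c, p), (n, m, 3, d, d), (n, m, 39, c, p), (n, m, 39, d, d), (n, r, 3, z, d), (n, r, 39, z, d), (p, u, 38, m, n), (u, u, 38, v, c), (v, r, 3, v, r), (v, r, 39, v, r), (w, u, 38, k, x), (w, u, 38, r, p), (z, m, 3, t, d), (z, m, 39, t, d)}.
Apply σ_{G = u}; surviving tuples: {(p, u, 38, m, n), (u, u, 38, v, c), (w, u, 38, k, x), (w, u, 38, r, p)}
π_{G, B, A} gives {(u, c, 38), (u, n, 38), (u, p, 38), (u, x, 38)}.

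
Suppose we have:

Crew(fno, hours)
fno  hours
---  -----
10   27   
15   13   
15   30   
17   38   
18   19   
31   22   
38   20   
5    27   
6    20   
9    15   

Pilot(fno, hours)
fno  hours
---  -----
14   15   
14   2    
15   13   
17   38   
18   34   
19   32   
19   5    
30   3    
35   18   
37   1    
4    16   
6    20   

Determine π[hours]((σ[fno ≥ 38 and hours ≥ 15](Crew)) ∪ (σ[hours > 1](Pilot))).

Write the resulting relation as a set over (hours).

Filtering on fno ≥ 38 and hours ≥ 15 leaves {(38, 20)}.
Filtering on hours > 1 leaves {(14, 15), (14, 2), (15, 13), (17, 38), (18, 34), (19, 32), (19, 5), (30, 3), (35, 18), (4, 16), (6, 20)}.
Union: {(38, 20)} with {(14, 15), (14, 2), (15, 13), (17, 38), (18, 34), (19, 32), (19, 5), (30, 3), (35, 18), (4, 16), (6, 20)} → {(14, 15), (14, 2), (15, 13), (17, 38), (18, 34), (19, 32), (19, 5), (30, 3), (35, 18), (38, 20), (4, 16), (6, 20)}
Keep only column(s) hours (1 duplicate(s) eliminated): {13, 15, 16, 18, 2, 20, 3, 32, 34, 38, 5}

{13, 15, 16, 18, 2, 20, 3, 32, 34, 38, 5}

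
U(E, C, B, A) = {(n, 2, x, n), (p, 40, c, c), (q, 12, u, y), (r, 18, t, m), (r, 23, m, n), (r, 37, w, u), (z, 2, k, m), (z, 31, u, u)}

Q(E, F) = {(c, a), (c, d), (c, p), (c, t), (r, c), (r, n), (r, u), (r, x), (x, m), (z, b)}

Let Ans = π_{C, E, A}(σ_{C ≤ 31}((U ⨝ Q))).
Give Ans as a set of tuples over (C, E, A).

{(18, r, m), (2, z, m), (23, r, n), (31, z, u)}

Joining U and Q on E yields {(r, 18, t, m, c), (r, 18, t, m, n), (r, 18, t, m, u), (r, 18, t, m, x), (r, 23, m, n, c), (r, 23, m, n, n), (r, 23, m, n, u), (r, 23, m, n, x), (r, 37, w, u, c), (r, 37, w, u, n), (r, 37, w, u, u), (r, 37, w, u, x), (z, 2, k, m, b), (z, 31, u, u, b)}.
σ[C ≤ 31]: keep tuples satisfying C ≤ 31 → {(r, 18, t, m, c), (r, 18, t, m, n), (r, 18, t, m, u), (r, 18, t, m, x), (r, 23, m, n, c), (r, 23, m, n, n), (r, 23, m, n, u), (r, 23, m, n, x), (z, 2, k, m, b), (z, 31, u, u, b)}
Projecting to C, E, A (6 duplicate(s) eliminated): {(18, r, m), (2, z, m), (23, r, n), (31, z, u)}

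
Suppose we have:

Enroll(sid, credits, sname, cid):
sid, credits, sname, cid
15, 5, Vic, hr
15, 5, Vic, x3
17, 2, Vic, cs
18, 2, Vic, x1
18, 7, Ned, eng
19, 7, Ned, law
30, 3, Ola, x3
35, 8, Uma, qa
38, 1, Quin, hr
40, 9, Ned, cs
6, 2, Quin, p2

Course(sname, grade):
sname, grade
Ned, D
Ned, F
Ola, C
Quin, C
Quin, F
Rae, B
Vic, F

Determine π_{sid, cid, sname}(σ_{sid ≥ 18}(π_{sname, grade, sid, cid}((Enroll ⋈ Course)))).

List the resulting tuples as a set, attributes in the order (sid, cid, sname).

Natural join on sname: {(15, 5, Vic, hr, F), (15, 5, Vic, x3, F), (17, 2, Vic, cs, F), (18, 2, Vic, x1, F), (18, 7, Ned, eng, D), (18, 7, Ned, eng, F), (19, 7, Ned, law, D), (19, 7, Ned, law, F), (30, 3, Ola, x3, C), (38, 1, Quin, hr, C), (38, 1, Quin, hr, F), (40, 9, Ned, cs, D), (40, 9, Ned, cs, F), (6, 2, Quin, p2, C), (6, 2, Quin, p2, F)}
π[sname, grade, sid, cid]: project onto (sname, grade, sid, cid) → {(Ned, D, 18, eng), (Ned, D, 19, law), (Ned, D, 40, cs), (Ned, F, 18, eng), (Ned, F, 19, law), (Ned, F, 40, cs), (Ola, C, 30, x3), (Quin, C, 38, hr), (Quin, C, 6, p2), (Quin, F, 38, hr), (Quin, F, 6, p2), (Vic, F, 15, hr), (Vic, F, 15, x3), (Vic, F, 17, cs), (Vic, F, 18, x1)}
Filtering on sid ≥ 18 leaves {(Ned, D, 18, eng), (Ned, D, 19, law), (Ned, D, 40, cs), (Ned, F, 18, eng), (Ned, F, 19, law), (Ned, F, 40, cs), (Ola, C, 30, x3), (Quin, C, 38, hr), (Quin, F, 38, hr), (Vic, F, 18, x1)}.
π[sid, cid, sname]: project onto (sid, cid, sname) (4 duplicate(s) eliminated) → {(18, eng, Ned), (18, x1, Vic), (19, law, Ned), (30, x3, Ola), (38, hr, Quin), (40, cs, Ned)}

{(18, eng, Ned), (18, x1, Vic), (19, law, Ned), (30, x3, Ola), (38, hr, Quin), (40, cs, Ned)}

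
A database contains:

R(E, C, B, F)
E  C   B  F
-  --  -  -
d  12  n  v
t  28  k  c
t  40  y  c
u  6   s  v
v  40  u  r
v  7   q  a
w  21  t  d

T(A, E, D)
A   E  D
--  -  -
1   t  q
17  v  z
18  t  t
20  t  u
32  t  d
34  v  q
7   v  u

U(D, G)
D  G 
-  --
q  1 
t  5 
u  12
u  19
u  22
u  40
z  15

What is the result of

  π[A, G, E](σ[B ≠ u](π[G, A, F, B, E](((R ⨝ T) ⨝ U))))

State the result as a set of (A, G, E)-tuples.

{(1, 1, t), (17, 15, v), (18, 5, t), (20, 12, t), (20, 19, t), (20, 22, t), (20, 40, t), (34, 1, v), (7, 12, v), (7, 19, v), (7, 22, v), (7, 40, v)}

Joining R and T on E yields {(t, 28, k, c, 1, q), (t, 28, k, c, 18, t), (t, 28, k, c, 20, u), (t, 28, k, c, 32, d), (t, 40, y, c, 1, q), (t, 40, y, c, 18, t), (t, 40, y, c, 20, u), (t, 40, y, c, 32, d), (v, 40, u, r, 17, z), (v, 40, u, r, 34, q), (v, 40, u, r, 7, u), (v, 7, q, a, 17, z), (v, 7, q, a, 34, q), (v, 7, q, a, 7, u)}.
Joining (R ⨝ T) and U on D yields {(t, 28, k, c, 1, q, 1), (t, 28, k, c, 18, t, 5), (t, 28, k, c, 20, u, 12), (t, 28, k, c, 20, u, 19), (t, 28, k, c, 20, u, 22), (t, 28, k, c, 20, u, 40), (t, 40, y, c, 1, q, 1), (t, 40, y, c, 18, t, 5), (t, 40, y, c, 20, u, 12), (t, 40, y, c, 20, u, 19), (t, 40, y, c, 20, u, 22), (t, 40, y, c, 20, u, 40), (v, 40, u, r, 17, z, 15), (v, 40, u, r, 34, q, 1), (v, 40, u, r, 7, u, 12), (v, 40, u, r, 7, u, 19), (v, 40, u, r, 7, u, 22), (v, 40, u, r, 7, u, 40), (v, 7, q, a, 17, z, 15), (v, 7, q, a, 34, q, 1), (v, 7, q, a, 7, u, 12), (v, 7, q, a, 7, u, 19), (v, 7, q, a, 7, u, 22), (v, 7, q, a, 7, u, 40)}.
π[G, A, F, B, E]: project onto (G, A, F, B, E) → {(1, 1, c, k, t), (1, 1, c, y, t), (1, 34, a, q, v), (1, 34, r, u, v), (12, 20, c, k, t), (12, 20, c, y, t), (12, 7, a, q, v), (12, 7, r, u, v), (15, 17, a, q, v), (15, 17, r, u, v), (19, 20, c, k, t), (19, 20, c, y, t), (19, 7, a, q, v), (19, 7, r, u, v), (22, 20, c, k, t), (22, 20, c, y, t), (22, 7, a, q, v), (22, 7, r, u, v), (40, 20, c, k, t), (40, 20, c, y, t), (40, 7, a, q, v), (40, 7, r, u, v), (5, 18, c, k, t), (5, 18, c, y, t)}
Apply σ_{B ≠ u}; surviving tuples: {(1, 1, c, k, t), (1, 1, c, y, t), (1, 34, a, q, v), (12, 20, c, k, t), (12, 20, c, y, t), (12, 7, a, q, v), (15, 17, a, q, v), (19, 20, c, k, t), (19, 20, c, y, t), (19, 7, a, q, v), (22, 20, c, k, t), (22, 20, c, y, t), (22, 7, a, q, v), (40, 20, c, k, t), (40, 20, c, y, t), (40, 7, a, q, v), (5, 18, c, k, t), (5, 18, c, y, t)}
π[A, G, E]: project onto (A, G, E) (6 duplicate(s) eliminated) → {(1, 1, t), (17, 15, v), (18, 5, t), (20, 12, t), (20, 19, t), (20, 22, t), (20, 40, t), (34, 1, v), (7, 12, v), (7, 19, v), (7, 22, v), (7, 40, v)}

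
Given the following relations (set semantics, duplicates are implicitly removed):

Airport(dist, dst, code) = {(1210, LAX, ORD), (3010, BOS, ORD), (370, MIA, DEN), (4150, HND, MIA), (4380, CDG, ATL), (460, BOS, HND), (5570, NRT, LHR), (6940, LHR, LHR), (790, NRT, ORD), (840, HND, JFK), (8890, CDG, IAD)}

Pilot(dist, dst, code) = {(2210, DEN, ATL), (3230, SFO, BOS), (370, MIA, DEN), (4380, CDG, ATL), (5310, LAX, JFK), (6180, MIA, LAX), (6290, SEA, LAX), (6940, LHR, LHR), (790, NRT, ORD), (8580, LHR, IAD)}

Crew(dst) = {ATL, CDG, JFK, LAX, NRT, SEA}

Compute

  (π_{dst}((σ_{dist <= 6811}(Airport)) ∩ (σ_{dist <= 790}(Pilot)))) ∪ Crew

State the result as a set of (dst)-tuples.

{ATL, CDG, JFK, LAX, MIA, NRT, SEA}

Apply σ_{dist <= 6811}; surviving tuples: {(1210, LAX, ORD), (3010, BOS, ORD), (370, MIA, DEN), (4150, HND, MIA), (4380, CDG, ATL), (460, BOS, HND), (5570, NRT, LHR), (790, NRT, ORD), (840, HND, JFK)}
Apply σ_{dist <= 790}; surviving tuples: {(370, MIA, DEN), (790, NRT, ORD)}
Set intersection of the two operands is {(370, MIA, DEN), (790, NRT, ORD)}.
Projecting to dst: {MIA, NRT}
Set union of the two operands is {ATL, CDG, JFK, LAX, MIA, NRT, SEA}.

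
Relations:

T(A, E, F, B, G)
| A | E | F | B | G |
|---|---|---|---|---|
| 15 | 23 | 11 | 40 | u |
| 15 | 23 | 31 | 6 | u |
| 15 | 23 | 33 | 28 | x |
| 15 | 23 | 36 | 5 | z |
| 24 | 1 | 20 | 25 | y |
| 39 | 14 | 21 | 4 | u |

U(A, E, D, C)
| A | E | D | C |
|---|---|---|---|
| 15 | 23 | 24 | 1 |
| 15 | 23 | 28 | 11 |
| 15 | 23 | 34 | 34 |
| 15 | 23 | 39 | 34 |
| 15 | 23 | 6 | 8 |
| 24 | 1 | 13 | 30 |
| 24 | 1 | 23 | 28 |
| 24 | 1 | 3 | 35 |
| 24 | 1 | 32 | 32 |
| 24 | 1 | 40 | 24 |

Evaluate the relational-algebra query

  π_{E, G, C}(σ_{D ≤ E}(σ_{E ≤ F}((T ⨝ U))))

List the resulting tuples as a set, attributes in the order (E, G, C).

Joining T and U on A, E yields {(15, 23, 11, 40, u, 24, 1), (15, 23, 11, 40, u, 28, 11), (15, 23, 11, 40, u, 34, 34), (15, 23, 11, 40, u, 39, 34), (15, 23, 11, 40, u, 6, 8), (15, 23, 31, 6, u, 24, 1), (15, 23, 31, 6, u, 28, 11), (15, 23, 31, 6, u, 34, 34), (15, 23, 31, 6, u, 39, 34), (15, 23, 31, 6, u, 6, 8), (15, 23, 33, 28, x, 24, 1), (15, 23, 33, 28, x, 28, 11), (15, 23, 33, 28, x, 34, 34), (15, 23, 33, 28, x, 39, 34), (15, 23, 33, 28, x, 6, 8), (15, 23, 36, 5, z, 24, 1), (15, 23, 36, 5, z, 28, 11), (15, 23, 36, 5, z, 34, 34), (15, 23, 36, 5, z, 39, 34), (15, 23, 36, 5, z, 6, 8), (24, 1, 20, 25, y, 13, 30), (24, 1, 20, 25, y, 23, 28), (24, 1, 20, 25, y, 3, 35), (24, 1, 20, 25, y, 32, 32), (24, 1, 20, 25, y, 40, 24)}.
Apply σ_{E ≤ F}; surviving tuples: {(15, 23, 31, 6, u, 24, 1), (15, 23, 31, 6, u, 28, 11), (15, 23, 31, 6, u, 34, 34), (15, 23, 31, 6, u, 39, 34), (15, 23, 31, 6, u, 6, 8), (15, 23, 33, 28, x, 24, 1), (15, 23, 33, 28, x, 28, 11), (15, 23, 33, 28, x, 34, 34), (15, 23, 33, 28, x, 39, 34), (15, 23, 33, 28, x, 6, 8), (15, 23, 36, 5, z, 24, 1), (15, 23, 36, 5, z, 28, 11), (15, 23, 36, 5, z, 34, 34), (15, 23, 36, 5, z, 39, 34), (15, 23, 36, 5, z, 6, 8), (24, 1, 20, 25, y, 13, 30), (24, 1, 20, 25, y, 23, 28), (24, 1, 20, 25, y, 3, 35), (24, 1, 20, 25, y, 32, 32), (24, 1, 20, 25, y, 40, 24)}
Apply σ_{D ≤ E}; surviving tuples: {(15, 23, 31, 6, u, 6, 8), (15, 23, 33, 28, x, 6, 8), (15, 23, 36, 5, z, 6, 8)}
π[E, G, C]: project onto (E, G, C) → {(23, u, 8), (23, x, 8), (23, z, 8)}

{(23, u, 8), (23, x, 8), (23, z, 8)}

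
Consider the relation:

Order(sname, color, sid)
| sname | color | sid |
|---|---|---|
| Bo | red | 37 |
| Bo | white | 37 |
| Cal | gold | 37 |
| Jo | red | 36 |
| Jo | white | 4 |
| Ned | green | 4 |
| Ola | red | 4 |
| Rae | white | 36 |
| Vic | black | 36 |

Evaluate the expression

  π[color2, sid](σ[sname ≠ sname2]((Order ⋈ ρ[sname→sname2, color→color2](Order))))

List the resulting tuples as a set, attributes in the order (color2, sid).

ρ[sname→sname2, color→color2]: schema becomes (sname2, color2, sid); tuples unchanged.
Joining Order and ρ[sname→sname2, color→color2](Order) on sid yields {(Bo, red, 37, Bo, red), (Bo, red, 37, Bo, white), (Bo, red, 37, Cal, gold), (Bo, white, 37, Bo, red), (Bo, white, 37, Bo, white), (Bo, white, 37, Cal, gold), (Cal, gold, 37, Bo, red), (Cal, gold, 37, Bo, white), (Cal, gold, 37, Cal, gold), (Jo, red, 36, Jo, red), (Jo, red, 36, Rae, white), (Jo, red, 36, Vic, black), (Jo, white, 4, Jo, white), (Jo, white, 4, Ned, green), (Jo, white, 4, Ola, red), (Ned, green, 4, Jo, white), (Ned, green, 4, Ned, green), (Ned, green, 4, Ola, red), (Ola, red, 4, Jo, white), (Ola, red, 4, Ned, green), (Ola, red, 4, Ola, red), (Rae, white, 36, Jo, red), (Rae, white, 36, Rae, white), (Rae, white, 36, Vic, black), (Vic, black, 36, Jo, red), (Vic, black, 36, Rae, white), (Vic, black, 36, Vic, black)}.
Apply σ_{sname ≠ sname2}; surviving tuples: {(Bo, red, 37, Cal, gold), (Bo, white, 37, Cal, gold), (Cal, gold, 37, Bo, red), (Cal, gold, 37, Bo, white), (Jo, red, 36, Rae, white), (Jo, red, 36, Vic, black), (Jo, white, 4, Ned, green), (Jo, white, 4, Ola, red), (Ned, green, 4, Jo, white), (Ned, green, 4, Ola, red), (Ola, red, 4, Jo, white), (Ola, red, 4, Ned, green), (Rae, white, 36, Jo, red), (Rae, white, 36, Vic, black), (Vic, black, 36, Jo, red), (Vic, black, 36, Rae, white)}
π_{color2, sid} gives {(black, 36), (gold, 37), (green, 4), (red, 36), (red, 37), (red, 4), (white, 36), (white, 37), (white, 4)} (7 duplicate(s) eliminated).

{(black, 36), (gold, 37), (green, 4), (red, 36), (red, 37), (red, 4), (white, 36), (white, 37), (white, 4)}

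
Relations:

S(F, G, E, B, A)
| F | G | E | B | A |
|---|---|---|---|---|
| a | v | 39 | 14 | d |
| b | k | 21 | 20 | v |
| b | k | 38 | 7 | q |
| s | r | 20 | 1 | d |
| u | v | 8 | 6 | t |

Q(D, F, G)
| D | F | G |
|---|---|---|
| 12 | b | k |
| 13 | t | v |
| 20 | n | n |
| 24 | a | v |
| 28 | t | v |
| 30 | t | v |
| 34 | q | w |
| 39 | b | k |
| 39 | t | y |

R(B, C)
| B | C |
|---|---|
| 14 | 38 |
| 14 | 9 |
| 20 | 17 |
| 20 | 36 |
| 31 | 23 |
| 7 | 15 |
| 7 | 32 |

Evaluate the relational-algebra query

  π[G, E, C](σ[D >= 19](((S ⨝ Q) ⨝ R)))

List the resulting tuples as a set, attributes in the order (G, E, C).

{(k, 21, 17), (k, 21, 36), (k, 38, 15), (k, 38, 32), (v, 39, 38), (v, 39, 9)}

Natural join on F, G: {(a, v, 39, 14, d, 24), (b, k, 21, 20, v, 12), (b, k, 21, 20, v, 39), (b, k, 38, 7, q, 12), (b, k, 38, 7, q, 39)}
Natural join on B: {(a, v, 39, 14, d, 24, 38), (a, v, 39, 14, d, 24, 9), (b, k, 21, 20, v, 12, 17), (b, k, 21, 20, v, 12, 36), (b, k, 21, 20, v, 39, 17), (b, k, 21, 20, v, 39, 36), (b, k, 38, 7, q, 12, 15), (b, k, 38, 7, q, 12, 32), (b, k, 38, 7, q, 39, 15), (b, k, 38, 7, q, 39, 32)}
σ[D >= 19]: keep tuples satisfying D >= 19 → {(a, v, 39, 14, d, 24, 38), (a, v, 39, 14, d, 24, 9), (b, k, 21, 20, v, 39, 17), (b, k, 21, 20, v, 39, 36), (b, k, 38, 7, q, 39, 15), (b, k, 38, 7, q, 39, 32)}
Projecting to G, E, C: {(k, 21, 17), (k, 21, 36), (k, 38, 15), (k, 38, 32), (v, 39, 38), (v, 39, 9)}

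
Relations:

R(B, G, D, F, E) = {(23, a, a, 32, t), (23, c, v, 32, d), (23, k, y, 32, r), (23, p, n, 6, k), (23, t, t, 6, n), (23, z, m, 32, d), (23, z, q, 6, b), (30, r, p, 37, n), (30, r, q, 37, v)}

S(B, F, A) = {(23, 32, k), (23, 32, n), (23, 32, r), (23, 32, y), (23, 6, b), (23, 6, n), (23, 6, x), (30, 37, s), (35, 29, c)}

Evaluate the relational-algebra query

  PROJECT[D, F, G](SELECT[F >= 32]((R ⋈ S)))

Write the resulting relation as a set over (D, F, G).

Joining R and S on B, F yields {(23, a, a, 32, t, k), (23, a, a, 32, t, n), (23, a, a, 32, t, r), (23, a, a, 32, t, y), (23, c, v, 32, d, k), (23, c, v, 32, d, n), (23, c, v, 32, d, r), (23, c, v, 32, d, y), (23, k, y, 32, r, k), (23, k, y, 32, r, n), (23, k, y, 32, r, r), (23, k, y, 32, r, y), (23, p, n, 6, k, b), (23, p, n, 6, k, n), (23, p, n, 6, k, x), (23, t, t, 6, n, b), (23, t, t, 6, n, n), (23, t, t, 6, n, x), (23, z, m, 32, d, k), (23, z, m, 32, d, n), (23, z, m, 32, d, r), (23, z, m, 32, d, y), (23, z, q, 6, b, b), (23, z, q, 6, b, n), (23, z, q, 6, b, x), (30, r, p, 37, n, s), (30, r, q, 37, v, s)}.
σ[F >= 32]: keep tuples satisfying F >= 32 → {(23, a, a, 32, t, k), (23, a, a, 32, t, n), (23, a, a, 32, t, r), (23, a, a, 32, t, y), (23, c, v, 32, d, k), (23, c, v, 32, d, n), (23, c, v, 32, d, r), (23, c, v, 32, d, y), (23, k, y, 32, r, k), (23, k, y, 32, r, n), (23, k, y, 32, r, r), (23, k, y, 32, r, y), (23, z, m, 32, d, k), (23, z, m, 32, d, n), (23, z, m, 32, d, r), (23, z, m, 32, d, y), (30, r, p, 37, n, s), (30, r, q, 37, v, s)}
Keep only column(s) D, F, G (12 duplicate(s) eliminated): {(a, 32, a), (m, 32, z), (p, 37, r), (q, 37, r), (v, 32, c), (y, 32, k)}

{(a, 32, a), (m, 32, z), (p, 37, r), (q, 37, r), (v, 32, c), (y, 32, k)}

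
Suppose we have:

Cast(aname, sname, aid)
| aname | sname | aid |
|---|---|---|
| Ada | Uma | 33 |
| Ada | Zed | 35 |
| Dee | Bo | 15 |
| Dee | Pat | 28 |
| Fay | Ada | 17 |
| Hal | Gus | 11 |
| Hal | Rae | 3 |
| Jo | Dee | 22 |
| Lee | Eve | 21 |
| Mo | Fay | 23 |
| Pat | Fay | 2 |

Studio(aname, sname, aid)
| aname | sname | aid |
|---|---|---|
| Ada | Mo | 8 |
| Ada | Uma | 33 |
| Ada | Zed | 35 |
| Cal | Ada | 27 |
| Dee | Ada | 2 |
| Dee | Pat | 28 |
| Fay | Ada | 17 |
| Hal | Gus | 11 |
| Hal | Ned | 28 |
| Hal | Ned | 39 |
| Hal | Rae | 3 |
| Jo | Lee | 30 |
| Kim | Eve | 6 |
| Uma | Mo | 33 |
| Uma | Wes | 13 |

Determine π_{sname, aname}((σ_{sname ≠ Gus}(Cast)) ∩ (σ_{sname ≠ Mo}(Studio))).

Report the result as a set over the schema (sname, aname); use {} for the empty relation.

Selection sname ≠ Gus: {(Ada, Uma, 33), (Ada, Zed, 35), (Dee, Bo, 15), (Dee, Pat, 28), (Fay, Ada, 17), (Hal, Rae, 3), (Jo, Dee, 22), (Lee, Eve, 21), (Mo, Fay, 23), (Pat, Fay, 2)}
Selection sname ≠ Mo: {(Ada, Uma, 33), (Ada, Zed, 35), (Cal, Ada, 27), (Dee, Ada, 2), (Dee, Pat, 28), (Fay, Ada, 17), (Hal, Gus, 11), (Hal, Ned, 28), (Hal, Ned, 39), (Hal, Rae, 3), (Jo, Lee, 30), (Kim, Eve, 6), (Uma, Wes, 13)}
Taking the intersection: {(Ada, Uma, 33), (Ada, Zed, 35), (Dee, Pat, 28), (Fay, Ada, 17), (Hal, Rae, 3)}
π[sname, aname]: project onto (sname, aname) → {(Ada, Fay), (Pat, Dee), (Rae, Hal), (Uma, Ada), (Zed, Ada)}

{(Ada, Fay), (Pat, Dee), (Rae, Hal), (Uma, Ada), (Zed, Ada)}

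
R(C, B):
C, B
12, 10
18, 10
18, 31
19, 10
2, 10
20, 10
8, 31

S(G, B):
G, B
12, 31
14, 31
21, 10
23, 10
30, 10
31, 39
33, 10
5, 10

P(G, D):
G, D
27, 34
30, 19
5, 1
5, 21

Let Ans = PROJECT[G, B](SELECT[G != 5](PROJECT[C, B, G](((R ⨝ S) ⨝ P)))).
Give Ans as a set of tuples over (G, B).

{(30, 10)}

Natural join on B: {(12, 10, 21), (12, 10, 23), (12, 10, 30), (12, 10, 33), (12, 10, 5), (18, 10, 21), (18, 10, 23), (18, 10, 30), (18, 10, 33), (18, 10, 5), (18, 31, 12), (18, 31, 14), (19, 10, 21), (19, 10, 23), (19, 10, 30), (19, 10, 33), (19, 10, 5), (2, 10, 21), (2, 10, 23), (2, 10, 30), (2, 10, 33), (2, 10, 5), (20, 10, 21), (20, 10, 23), (20, 10, 30), (20, 10, 33), (20, 10, 5), (8, 31, 12), (8, 31, 14)}
Natural join on G: {(12, 10, 30, 19), (12, 10, 5, 1), (12, 10, 5, 21), (18, 10, 30, 19), (18, 10, 5, 1), (18, 10, 5, 21), (19, 10, 30, 19), (19, 10, 5, 1), (19, 10, 5, 21), (2, 10, 30, 19), (2, 10, 5, 1), (2, 10, 5, 21), (20, 10, 30, 19), (20, 10, 5, 1), (20, 10, 5, 21)}
Keep only column(s) C, B, G (5 duplicate(s) eliminated): {(12, 10, 30), (12, 10, 5), (18, 10, 30), (18, 10, 5), (19, 10, 30), (19, 10, 5), (2, 10, 30), (2, 10, 5), (20, 10, 30), (20, 10, 5)}
Apply σ_{G != 5}; surviving tuples: {(12, 10, 30), (18, 10, 30), (19, 10, 30), (2, 10, 30), (20, 10, 30)}
Keep only column(s) G, B (4 duplicate(s) eliminated): {(30, 10)}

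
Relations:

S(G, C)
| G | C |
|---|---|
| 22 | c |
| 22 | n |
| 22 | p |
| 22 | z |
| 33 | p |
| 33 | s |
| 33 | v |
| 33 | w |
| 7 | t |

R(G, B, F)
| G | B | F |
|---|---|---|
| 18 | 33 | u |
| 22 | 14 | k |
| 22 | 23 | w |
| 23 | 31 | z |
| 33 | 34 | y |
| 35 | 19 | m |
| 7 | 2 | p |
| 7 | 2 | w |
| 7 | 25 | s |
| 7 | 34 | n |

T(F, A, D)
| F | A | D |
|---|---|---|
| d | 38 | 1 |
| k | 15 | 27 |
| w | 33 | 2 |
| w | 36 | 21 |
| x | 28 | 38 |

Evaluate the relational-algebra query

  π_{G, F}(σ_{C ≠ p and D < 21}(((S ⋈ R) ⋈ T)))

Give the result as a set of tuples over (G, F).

Joining S and R on G yields {(22, c, 14, k), (22, c, 23, w), (22, n, 14, k), (22, n, 23, w), (22, p, 14, k), (22, p, 23, w), (22, z, 14, k), (22, z, 23, w), (33, p, 34, y), (33, s, 34, y), (33, v, 34, y), (33, w, 34, y), (7, t, 2, p), (7, t, 2, w), (7, t, 25, s), (7, t, 34, n)}.
Joining (S ⋈ R) and T on F yields {(22, c, 14, k, 15, 27), (22, c, 23, w, 33, 2), (22, c, 23, w, 36, 21), (22, n, 14, k, 15, 27), (22, n, 23, w, 33, 2), (22, n, 23, w, 36, 21), (22, p, 14, k, 15, 27), (22, p, 23, w, 33, 2), (22, p, 23, w, 36, 21), (22, z, 14, k, 15, 27), (22, z, 23, w, 33, 2), (22, z, 23, w, 36, 21), (7, t, 2, w, 33, 2), (7, t, 2, w, 36, 21)}.
σ[C ≠ p and D < 21]: keep tuples satisfying C ≠ p and D < 21 → {(22, c, 23, w, 33, 2), (22, n, 23, w, 33, 2), (22, z, 23, w, 33, 2), (7, t, 2, w, 33, 2)}
π_{G, F} gives {(22, w), (7, w)} (2 duplicate(s) eliminated).

{(22, w), (7, w)}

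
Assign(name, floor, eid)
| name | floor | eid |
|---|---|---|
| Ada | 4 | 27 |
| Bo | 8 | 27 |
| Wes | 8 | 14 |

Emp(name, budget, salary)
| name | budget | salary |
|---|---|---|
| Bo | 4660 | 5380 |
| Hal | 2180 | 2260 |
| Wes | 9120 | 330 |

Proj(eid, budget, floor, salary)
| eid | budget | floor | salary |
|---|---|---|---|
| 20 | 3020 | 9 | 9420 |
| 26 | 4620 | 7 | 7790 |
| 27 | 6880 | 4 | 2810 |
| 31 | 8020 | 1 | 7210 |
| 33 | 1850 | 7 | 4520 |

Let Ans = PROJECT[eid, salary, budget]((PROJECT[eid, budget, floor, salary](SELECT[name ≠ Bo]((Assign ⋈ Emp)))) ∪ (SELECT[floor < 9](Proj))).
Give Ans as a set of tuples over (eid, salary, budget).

Joining Assign and Emp on name yields {(Bo, 8, 27, 4660, 5380), (Wes, 8, 14, 9120, 330)}.
Selection name ≠ Bo: {(Wes, 8, 14, 9120, 330)}
π[eid, budget, floor, salary]: project onto (eid, budget, floor, salary) → {(14, 9120, 8, 330)}
Selection floor < 9: {(26, 4620, 7, 7790), (27, 6880, 4, 2810), (31, 8020, 1, 7210), (33, 1850, 7, 4520)}
Taking the union: {(14, 9120, 8, 330), (26, 4620, 7, 7790), (27, 6880, 4, 2810), (31, 8020, 1, 7210), (33, 1850, 7, 4520)}
π[eid, salary, budget]: project onto (eid, salary, budget) → {(14, 330, 9120), (26, 7790, 4620), (27, 2810, 6880), (31, 7210, 8020), (33, 4520, 1850)}

{(14, 330, 9120), (26, 7790, 4620), (27, 2810, 6880), (31, 7210, 8020), (33, 4520, 1850)}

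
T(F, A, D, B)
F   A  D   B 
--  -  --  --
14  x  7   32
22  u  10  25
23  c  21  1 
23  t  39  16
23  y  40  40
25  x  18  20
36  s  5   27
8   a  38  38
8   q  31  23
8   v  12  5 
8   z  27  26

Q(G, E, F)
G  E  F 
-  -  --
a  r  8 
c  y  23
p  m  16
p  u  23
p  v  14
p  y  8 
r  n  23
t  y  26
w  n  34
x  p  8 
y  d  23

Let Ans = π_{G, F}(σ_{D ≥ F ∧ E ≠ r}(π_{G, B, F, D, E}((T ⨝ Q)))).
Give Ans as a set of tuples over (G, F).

T ⋈ Q (natural join on F): {(14, x, 7, 32, p, v), (23, c, 21, 1, c, y), (23, c, 21, 1, p, u), (23, c, 21, 1, r, n), (23, c, 21, 1, y, d), (23, t, 39, 16, c, y), (23, t, 39, 16, p, u), (23, t, 39, 16, r, n), (23, t, 39, 16, y, d), (23, y, 40, 40, c, y), (23, y, 40, 40, p, u), (23, y, 40, 40, r, n), (23, y, 40, 40, y, d), (8, a, 38, 38, a, r), (8, a, 38, 38, p, y), (8, a, 38, 38, x, p), (8, q, 31, 23, a, r), (8, q, 31, 23, p, y), (8, q, 31, 23, x, p), (8, v, 12, 5, a, r), (8, v, 12, 5, p, y), (8, v, 12, 5, x, p), (8, z, 27, 26, a, r), (8, z, 27, 26, p, y), (8, z, 27, 26, x, p)}
π_{G, B, F, D, E} gives {(a, 23, 8, 31, r), (a, 26, 8, 27, r), (a, 38, 8, 38, r), (a, 5, 8, 12, r), (c, 1, 23, 21, y), (c, 16, 23, 39, y), (c, 40, 23, 40, y), (p, 1, 23, 21, u), (p, 16, 23, 39, u), (p, 23, 8, 31, y), (p, 26, 8, 27, y), (p, 32, 14, 7, v), (p, 38, 8, 38, y), (p, 40, 23, 40, u), (p, 5, 8, 12, y), (r, 1, 23, 21, n), (r, 16, 23, 39, n), (r, 40, 23, 40, n), (x, 23, 8, 31, p), (x, 26, 8, 27, p), (x, 38, 8, 38, p), (x, 5, 8, 12, p), (y, 1, 23, 21, d), (y, 16, 23, 39, d), (y, 40, 23, 40, d)}.
Filtering on D ≥ F ∧ E ≠ r leaves {(c, 16, 23, 39, y), (c, 40, 23, 40, y), (p, 16, 23, 39, u), (p, 23, 8, 31, y), (p, 26, 8, 27, y), (p, 38, 8, 38, y), (p, 40, 23, 40, u), (p, 5, 8, 12, y), (r, 16, 23, 39, n), (r, 40, 23, 40, n), (x, 23, 8, 31, p), (x, 26, 8, 27, p), (x, 38, 8, 38, p), (x, 5, 8, 12, p), (y, 16, 23, 39, d), (y, 40, 23, 40, d)}.
π_{G, F} gives {(c, 23), (p, 23), (p, 8), (r, 23), (x, 8), (y, 23)} (10 duplicate(s) eliminated).

{(c, 23), (p, 23), (p, 8), (r, 23), (x, 8), (y, 23)}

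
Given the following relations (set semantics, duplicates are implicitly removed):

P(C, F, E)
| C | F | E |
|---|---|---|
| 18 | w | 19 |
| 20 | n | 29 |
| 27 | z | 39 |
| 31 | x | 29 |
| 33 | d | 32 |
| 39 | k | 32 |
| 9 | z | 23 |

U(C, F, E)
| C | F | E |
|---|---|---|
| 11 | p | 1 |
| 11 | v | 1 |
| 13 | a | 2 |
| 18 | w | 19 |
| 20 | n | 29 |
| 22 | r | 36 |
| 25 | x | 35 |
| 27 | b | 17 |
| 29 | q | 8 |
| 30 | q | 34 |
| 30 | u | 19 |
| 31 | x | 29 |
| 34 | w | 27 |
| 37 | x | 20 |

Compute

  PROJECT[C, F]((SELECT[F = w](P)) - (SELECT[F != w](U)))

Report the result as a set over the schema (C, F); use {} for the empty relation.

Apply σ_{F = w}; surviving tuples: {(18, w, 19)}
Apply σ_{F != w}; surviving tuples: {(11, p, 1), (11, v, 1), (13, a, 2), (20, n, 29), (22, r, 36), (25, x, 35), (27, b, 17), (29, q, 8), (30, q, 34), (30, u, 19), (31, x, 29), (37, x, 20)}
Difference: {(18, w, 19)} with {(11, p, 1), (11, v, 1), (13, a, 2), (20, n, 29), (22, r, 36), (25, x, 35), (27, b, 17), (29, q, 8), (30, q, 34), (30, u, 19), (31, x, 29), (37, x, 20)} → {(18, w, 19)}
π_{C, F} gives {(18, w)}.

{(18, w)}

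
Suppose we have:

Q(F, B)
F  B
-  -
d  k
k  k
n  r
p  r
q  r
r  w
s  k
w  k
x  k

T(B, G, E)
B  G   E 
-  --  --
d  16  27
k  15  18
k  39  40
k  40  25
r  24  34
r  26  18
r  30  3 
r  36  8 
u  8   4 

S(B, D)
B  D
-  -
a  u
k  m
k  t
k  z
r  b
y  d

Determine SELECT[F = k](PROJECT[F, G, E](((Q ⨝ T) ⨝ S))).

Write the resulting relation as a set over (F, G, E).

Joining Q and T on B yields {(d, k, 15, 18), (d, k, 39, 40), (d, k, 40, 25), (k, k, 15, 18), (k, k, 39, 40), (k, k, 40, 25), (n, r, 24, 34), (n, r, 26, 18), (n, r, 30, 3), (n, r, 36, 8), (p, r, 24, 34), (p, r, 26, 18), (p, r, 30, 3), (p, r, 36, 8), (q, r, 24, 34), (q, r, 26, 18), (q, r, 30, 3), (q, r, 36, 8), (s, k, 15, 18), (s, k, 39, 40), (s, k, 40, 25), (w, k, 15, 18), (w, k, 39, 40), (w, k, 40, 25), (x, k, 15, 18), (x, k, 39, 40), (x, k, 40, 25)}.
Joining (Q ⨝ T) and S on B yields {(d, k, 15, 18, m), (d, k, 15, 18, t), (d, k, 15, 18, z), (d, k, 39, 40, m), (d, k, 39, 40, t), (d, k, 39, 40, z), (d, k, 40, 25, m), (d, k, 40, 25, t), (d, k, 40, 25, z), (k, k, 15, 18, m), (k, k, 15, 18, t), (k, k, 15, 18, z), (k, k, 39, 40, m), (k, k, 39, 40, t), (k, k, 39, 40, z), (k, k, 40, 25, m), (k, k, 40, 25, t), (k, k, 40, 25, z), (n, r, 24, 34, b), (n, r, 26, 18, b), (n, r, 30, 3, b), (n, r, 36, 8, b), (p, r, 24, 34, b), (p, r, 26, 18, b), (p, r, 30, 3, b), (p, r, 36, 8, b), (q, r, 24, 34, b), (q, r, 26, 18, b), (q, r, 30, 3, b), (q, r, 36, 8, b), (s, k, 15, 18, m), (s, k, 15, 18, t), (s, k, 15, 18, z), (s, k, 39, 40, m), (s, k, 39, 40, t), (s, k, 39, 40, z), (s, k, 40, 25, m), (s, k, 40, 25, t), (s, k, 40, 25, z), (w, k, 15, 18, m), (w, k, 15, 18, t), (w, k, 15, 18, z), (w, k, 39, 40, m), (w, k, 39, 40, t), (w, k, 39, 40, z), (w, k, 40, 25, m), (w, k, 40, 25, t), (w, k, 40, 25, z), (x, k, 15, 18, m), (x, k, 15, 18, t), (x, k, 15, 18, z), (x, k, 39, 40, m), (x, k, 39, 40, t), (x, k, 39, 40, z), (x, k, 40, 25, m), (x, k, 40, 25, t), (x, k, 40, 25, z)}.
π_{F, G, E} gives {(d, 15, 18), (d, 39, 40), (d, 40, 25), (k, 15, 18), (k, 39, 40), (k, 40, 25), (n, 24, 34), (n, 26, 18), (n, 30, 3), (n, 36, 8), (p, 24, 34), (p, 26, 18), (p, 30, 3), (p, 36, 8), (q, 24, 34), (q, 26, 18), (q, 30, 3), (q, 36, 8), (s, 15, 18), (s, 39, 40), (s, 40, 25), (w, 15, 18), (w, 39, 40), (w, 40, 25), (x, 15, 18), (x, 39, 40), (x, 40, 25)} (30 duplicate(s) eliminated).
Apply σ_{F = k}; surviving tuples: {(k, 15, 18), (k, 39, 40), (k, 40, 25)}

{(k, 15, 18), (k, 39, 40), (k, 40, 25)}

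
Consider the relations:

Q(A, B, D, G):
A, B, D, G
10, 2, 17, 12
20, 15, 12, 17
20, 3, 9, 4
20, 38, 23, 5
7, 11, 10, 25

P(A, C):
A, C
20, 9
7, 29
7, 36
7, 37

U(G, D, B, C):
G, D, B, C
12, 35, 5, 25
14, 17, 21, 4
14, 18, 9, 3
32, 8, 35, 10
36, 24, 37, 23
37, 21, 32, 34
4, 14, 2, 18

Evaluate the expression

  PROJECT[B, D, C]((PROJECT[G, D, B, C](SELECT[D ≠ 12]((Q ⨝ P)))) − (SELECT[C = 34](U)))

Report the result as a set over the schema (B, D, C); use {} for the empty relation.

{(11, 10, 29), (11, 10, 36), (11, 10, 37), (3, 9, 9), (38, 23, 9)}

Q ⋈ P (natural join on A): {(20, 15, 12, 17, 9), (20, 3, 9, 4, 9), (20, 38, 23, 5, 9), (7, 11, 10, 25, 29), (7, 11, 10, 25, 36), (7, 11, 10, 25, 37)}
Selection D ≠ 12: {(20, 3, 9, 4, 9), (20, 38, 23, 5, 9), (7, 11, 10, 25, 29), (7, 11, 10, 25, 36), (7, 11, 10, 25, 37)}
Keep only column(s) G, D, B, C: {(25, 10, 11, 29), (25, 10, 11, 36), (25, 10, 11, 37), (4, 9, 3, 9), (5, 23, 38, 9)}
Selection C = 34: {(37, 21, 32, 34)}
Difference: {(25, 10, 11, 29), (25, 10, 11, 36), (25, 10, 11, 37), (4, 9, 3, 9), (5, 23, 38, 9)} with {(37, 21, 32, 34)} → {(25, 10, 11, 29), (25, 10, 11, 36), (25, 10, 11, 37), (4, 9, 3, 9), (5, 23, 38, 9)}
Keep only column(s) B, D, C: {(11, 10, 29), (11, 10, 36), (11, 10, 37), (3, 9, 9), (38, 23, 9)}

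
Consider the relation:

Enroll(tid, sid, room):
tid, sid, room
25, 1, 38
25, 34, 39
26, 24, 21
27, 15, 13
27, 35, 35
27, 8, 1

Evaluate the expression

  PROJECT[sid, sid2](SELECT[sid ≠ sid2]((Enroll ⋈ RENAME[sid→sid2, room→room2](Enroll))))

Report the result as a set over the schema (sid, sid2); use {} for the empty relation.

{(1, 34), (15, 35), (15, 8), (34, 1), (35, 15), (35, 8), (8, 15), (8, 35)}

ρ[sid→sid2, room→room2]: schema becomes (tid, sid2, room2); tuples unchanged.
Enroll ⋈ RENAME[sid→sid2, room→room2](Enroll) (natural join on tid): {(25, 1, 38, 1, 38), (25, 1, 38, 34, 39), (25, 34, 39, 1, 38), (25, 34, 39, 34, 39), (26, 24, 21, 24, 21), (27, 15, 13, 15, 13), (27, 15, 13, 35, 35), (27, 15, 13, 8, 1), (27, 35, 35, 15, 13), (27, 35, 35, 35, 35), (27, 35, 35, 8, 1), (27, 8, 1, 15, 13), (27, 8, 1, 35, 35), (27, 8, 1, 8, 1)}
Selection sid ≠ sid2: {(25, 1, 38, 34, 39), (25, 34, 39, 1, 38), (27, 15, 13, 35, 35), (27, 15, 13, 8, 1), (27, 35, 35, 15, 13), (27, 35, 35, 8, 1), (27, 8, 1, 15, 13), (27, 8, 1, 35, 35)}
Projecting to sid, sid2: {(1, 34), (15, 35), (15, 8), (34, 1), (35, 15), (35, 8), (8, 15), (8, 35)}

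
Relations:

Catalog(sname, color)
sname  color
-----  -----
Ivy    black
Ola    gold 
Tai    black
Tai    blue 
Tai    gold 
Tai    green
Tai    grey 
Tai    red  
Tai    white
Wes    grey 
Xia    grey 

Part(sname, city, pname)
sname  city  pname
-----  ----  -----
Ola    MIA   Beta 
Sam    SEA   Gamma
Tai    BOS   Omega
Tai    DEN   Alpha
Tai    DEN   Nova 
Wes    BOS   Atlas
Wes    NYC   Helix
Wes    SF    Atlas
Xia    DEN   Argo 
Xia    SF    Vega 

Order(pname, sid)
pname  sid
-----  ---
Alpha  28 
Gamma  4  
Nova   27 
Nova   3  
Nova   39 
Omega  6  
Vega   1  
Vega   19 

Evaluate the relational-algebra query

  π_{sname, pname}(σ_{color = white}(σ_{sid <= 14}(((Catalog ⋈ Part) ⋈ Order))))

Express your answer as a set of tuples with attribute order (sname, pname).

{(Tai, Nova), (Tai, Omega)}

Catalog ⋈ Part (natural join on sname): {(Ola, gold, MIA, Beta), (Tai, black, BOS, Omega), (Tai, black, DEN, Alpha), (Tai, black, DEN, Nova), (Tai, blue, BOS, Omega), (Tai, blue, DEN, Alpha), (Tai, blue, DEN, Nova), (Tai, gold, BOS, Omega), (Tai, gold, DEN, Alpha), (Tai, gold, DEN, Nova), (Tai, green, BOS, Omega), (Tai, green, DEN, Alpha), (Tai, green, DEN, Nova), (Tai, grey, BOS, Omega), (Tai, grey, DEN, Alpha), (Tai, grey, DEN, Nova), (Tai, red, BOS, Omega), (Tai, red, DEN, Alpha), (Tai, red, DEN, Nova), (Tai, white, BOS, Omega), (Tai, white, DEN, Alpha), (Tai, white, DEN, Nova), (Wes, grey, BOS, Atlas), (Wes, grey, NYC, Helix), (Wes, grey, SF, Atlas), (Xia, grey, DEN, Argo), (Xia, grey, SF, Vega)}
(Catalog ⋈ Part) ⋈ Order (natural join on pname): {(Tai, black, BOS, Omega, 6), (Tai, black, DEN, Alpha, 28), (Tai, black, DEN, Nova, 27), (Tai, black, DEN, Nova, 3), (Tai, black, DEN, Nova, 39), (Tai, blue, BOS, Omega, 6), (Tai, blue, DEN, Alpha, 28), (Tai, blue, DEN, Nova, 27), (Tai, blue, DEN, Nova, 3), (Tai, blue, DEN, Nova, 39), (Tai, gold, BOS, Omega, 6), (Tai, gold, DEN, Alpha, 28), (Tai, gold, DEN, Nova, 27), (Tai, gold, DEN, Nova, 3), (Tai, gold, DEN, Nova, 39), (Tai, green, BOS, Omega, 6), (Tai, green, DEN, Alpha, 28), (Tai, green, DEN, Nova, 27), (Tai, green, DEN, Nova, 3), (Tai, green, DEN, Nova, 39), (Tai, grey, BOS, Omega, 6), (Tai, grey, DEN, Alpha, 28), (Tai, grey, DEN, Nova, 27), (Tai, grey, DEN, Nova, 3), (Tai, grey, DEN, Nova, 39), (Tai, red, BOS, Omega, 6), (Tai, red, DEN, Alpha, 28), (Tai, red, DEN, Nova, 27), (Tai, red, DEN, Nova, 3), (Tai, red, DEN, Nova, 39), (Tai, white, BOS, Omega, 6), (Tai, white, DEN, Alpha, 28), (Tai, white, DEN, Nova, 27), (Tai, white, DEN, Nova, 3), (Tai, white, DEN, Nova, 39), (Xia, grey, SF, Vega, 1), (Xia, grey, SF, Vega, 19)}
σ[sid <= 14]: keep tuples satisfying sid <= 14 → {(Tai, black, BOS, Omega, 6), (Tai, black, DEN, Nova, 3), (Tai, blue, BOS, Omega, 6), (Tai, blue, DEN, Nova, 3), (Tai, gold, BOS, Omega, 6), (Tai, gold, DEN, Nova, 3), (Tai, green, BOS, Omega, 6), (Tai, green, DEN, Nova, 3), (Tai, grey, BOS, Omega, 6), (Tai, grey, DEN, Nova, 3), (Tai, red, BOS, Omega, 6), (Tai, red, DEN, Nova, 3), (Tai, white, BOS, Omega, 6), (Tai, white, DEN, Nova, 3), (Xia, grey, SF, Vega, 1)}
σ[color = white]: keep tuples satisfying color = white → {(Tai, white, BOS, Omega, 6), (Tai, white, DEN, Nova, 3)}
π_{sname, pname} gives {(Tai, Nova), (Tai, Omega)}.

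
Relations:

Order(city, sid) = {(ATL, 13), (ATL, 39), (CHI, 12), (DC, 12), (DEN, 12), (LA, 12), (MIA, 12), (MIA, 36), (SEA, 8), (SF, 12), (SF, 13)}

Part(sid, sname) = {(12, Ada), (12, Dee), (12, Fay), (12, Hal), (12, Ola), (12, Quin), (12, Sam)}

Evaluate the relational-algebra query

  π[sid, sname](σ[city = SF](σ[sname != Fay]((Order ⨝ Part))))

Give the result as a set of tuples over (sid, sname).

{(12, Ada), (12, Dee), (12, Hal), (12, Ola), (12, Quin), (12, Sam)}

Order ⋈ Part (natural join on sid): {(CHI, 12, Ada), (CHI, 12, Dee), (CHI, 12, Fay), (CHI, 12, Hal), (CHI, 12, Ola), (CHI, 12, Quin), (CHI, 12, Sam), (DC, 12, Ada), (DC, 12, Dee), (DC, 12, Fay), (DC, 12, Hal), (DC, 12, Ola), (DC, 12, Quin), (DC, 12, Sam), (DEN, 12, Ada), (DEN, 12, Dee), (DEN, 12, Fay), (DEN, 12, Hal), (DEN, 12, Ola), (DEN, 12, Quin), (DEN, 12, Sam), (LA, 12, Ada), (LA, 12, Dee), (LA, 12, Fay), (LA, 12, Hal), (LA, 12, Ola), (LA, 12, Quin), (LA, 12, Sam), (MIA, 12, Ada), (MIA, 12, Dee), (MIA, 12, Fay), (MIA, 12, Hal), (MIA, 12, Ola), (MIA, 12, Quin), (MIA, 12, Sam), (SF, 12, Ada), (SF, 12, Dee), (SF, 12, Fay), (SF, 12, Hal), (SF, 12, Ola), (SF, 12, Quin), (SF, 12, Sam)}
Apply σ_{sname != Fay}; surviving tuples: {(CHI, 12, Ada), (CHI, 12, Dee), (CHI, 12, Hal), (CHI, 12, Ola), (CHI, 12, Quin), (CHI, 12, Sam), (DC, 12, Ada), (DC, 12, Dee), (DC, 12, Hal), (DC, 12, Ola), (DC, 12, Quin), (DC, 12, Sam), (DEN, 12, Ada), (DEN, 12, Dee), (DEN, 12, Hal), (DEN, 12, Ola), (DEN, 12, Quin), (DEN, 12, Sam), (LA, 12, Ada), (LA, 12, Dee), (LA, 12, Hal), (LA, 12, Ola), (LA, 12, Quin), (LA, 12, Sam), (MIA, 12, Ada), (MIA, 12, Dee), (MIA, 12, Hal), (MIA, 12, Ola), (MIA, 12, Quin), (MIA, 12, Sam), (SF, 12, Ada), (SF, 12, Dee), (SF, 12, Hal), (SF, 12, Ola), (SF, 12, Quin), (SF, 12, Sam)}
Apply σ_{city = SF}; surviving tuples: {(SF, 12, Ada), (SF, 12, Dee), (SF, 12, Hal), (SF, 12, Ola), (SF, 12, Quin), (SF, 12, Sam)}
Keep only column(s) sid, sname: {(12, Ada), (12, Dee), (12, Hal), (12, Ola), (12, Quin), (12, Sam)}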